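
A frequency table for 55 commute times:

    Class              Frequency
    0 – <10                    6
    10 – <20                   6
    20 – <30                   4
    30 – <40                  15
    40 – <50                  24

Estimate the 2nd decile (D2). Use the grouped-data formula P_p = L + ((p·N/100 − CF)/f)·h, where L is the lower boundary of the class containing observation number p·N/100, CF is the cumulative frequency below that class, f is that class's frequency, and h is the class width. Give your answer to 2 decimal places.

N = 55; target position k = 20/100 · 55 = 11.
Cumulative frequencies: 6, 12, 16, 31, 55.
Observation 11 falls in the class 10 – <20.
L = 10, CF = 6, f = 6, h = 10.
P20 = 10 + ((11 − 6)/6)·10 = 10 + 8.33333 = 18.3333.

18.33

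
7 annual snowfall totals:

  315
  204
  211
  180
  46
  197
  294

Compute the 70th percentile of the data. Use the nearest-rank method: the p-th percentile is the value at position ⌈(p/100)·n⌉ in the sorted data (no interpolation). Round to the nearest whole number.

Sorted: 46, 180, 197, 204, 211, 294, 315.
n = 7.
Position = ⌈70/100 · 7⌉ = ⌈4.9⌉ = 5.
The value at rank 5 is 211.

211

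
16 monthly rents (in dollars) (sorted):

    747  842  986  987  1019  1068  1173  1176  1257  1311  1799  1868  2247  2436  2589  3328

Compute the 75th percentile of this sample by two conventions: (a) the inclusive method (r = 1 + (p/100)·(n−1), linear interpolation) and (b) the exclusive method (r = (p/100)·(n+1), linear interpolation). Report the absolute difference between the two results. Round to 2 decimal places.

n = 16.
(a) r = 12.25; between ranks 12 (1868) and 13 (2247): 1962.75.
(b) r = 12.75; between ranks 12 (1868) and 13 (2247): 2152.25.
|1962.75 − 2152.25| = 189.5.

189.50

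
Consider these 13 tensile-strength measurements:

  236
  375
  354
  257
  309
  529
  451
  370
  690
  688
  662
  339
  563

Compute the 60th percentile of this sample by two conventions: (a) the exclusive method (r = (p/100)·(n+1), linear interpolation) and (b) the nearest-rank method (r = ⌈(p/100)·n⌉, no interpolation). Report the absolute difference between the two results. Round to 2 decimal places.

Sorted: 236, 257, 309, 339, 354, 370, 375, 451, 529, 563, 662, 688, 690.
n = 13.
(a) r = 8.4; between ranks 8 (451) and 9 (529): 482.2.
(b) the nearest-rank method: rank 8 → 451.
|482.2 − 451| = 31.2.

31.20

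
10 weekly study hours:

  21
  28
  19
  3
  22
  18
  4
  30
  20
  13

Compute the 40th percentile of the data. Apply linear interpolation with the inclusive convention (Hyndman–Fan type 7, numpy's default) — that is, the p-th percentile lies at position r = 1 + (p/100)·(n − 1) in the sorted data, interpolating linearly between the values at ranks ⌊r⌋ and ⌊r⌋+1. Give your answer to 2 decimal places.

Sorted: 3, 4, 13, 18, 19, 20, 21, 22, 28, 30.
n = 10.
r = 1 + (40/100)·(10 − 1) = 1 + 3.6 = 4.6.
Rank 4 is 18 and rank 5 is 19.
Interpolate: 18 + 0.6·(19 − 18) = 18 + 0.6·1 = 18.6.

18.60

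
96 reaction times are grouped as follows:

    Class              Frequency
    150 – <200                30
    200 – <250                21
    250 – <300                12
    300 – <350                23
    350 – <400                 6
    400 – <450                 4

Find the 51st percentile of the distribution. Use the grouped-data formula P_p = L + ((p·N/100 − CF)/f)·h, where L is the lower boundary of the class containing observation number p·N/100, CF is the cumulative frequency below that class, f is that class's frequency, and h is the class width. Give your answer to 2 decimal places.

245.14

N = 96; target position k = 51/100 · 96 = 48.96.
Cumulative frequencies: 30, 51, 63, 86, 92, 96.
Observation 48.96 falls in the class 200 – <250.
L = 200, CF = 30, f = 21, h = 50.
P51 = 200 + ((48.96 − 30)/21)·50 = 200 + 45.1429 = 245.143.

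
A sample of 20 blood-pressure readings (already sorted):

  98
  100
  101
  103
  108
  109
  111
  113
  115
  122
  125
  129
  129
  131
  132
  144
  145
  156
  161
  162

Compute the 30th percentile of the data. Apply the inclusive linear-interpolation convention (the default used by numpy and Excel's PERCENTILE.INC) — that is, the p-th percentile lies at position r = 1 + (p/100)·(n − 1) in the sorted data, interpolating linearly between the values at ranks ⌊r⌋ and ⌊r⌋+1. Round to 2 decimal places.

n = 20.
r = 1 + (30/100)·(20 − 1) = 1 + 5.7 = 6.7.
Rank 6 is 109 and rank 7 is 111.
Interpolate: 109 + 0.7·(111 − 109) = 109 + 0.7·2 = 110.4.

110.40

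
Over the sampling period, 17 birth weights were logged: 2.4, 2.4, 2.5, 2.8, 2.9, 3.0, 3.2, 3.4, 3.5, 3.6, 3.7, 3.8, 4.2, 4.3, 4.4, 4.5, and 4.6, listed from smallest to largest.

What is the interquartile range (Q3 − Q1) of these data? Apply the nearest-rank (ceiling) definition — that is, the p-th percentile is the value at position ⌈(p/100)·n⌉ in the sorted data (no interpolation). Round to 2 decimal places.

n = 17.
P25: rank ⌈25/100·17⌉ = 5 → 2.9.
P75: rank ⌈75/100·17⌉ = 13 → 4.2.
Difference: 4.2 − 2.9 = 1.3.

1.30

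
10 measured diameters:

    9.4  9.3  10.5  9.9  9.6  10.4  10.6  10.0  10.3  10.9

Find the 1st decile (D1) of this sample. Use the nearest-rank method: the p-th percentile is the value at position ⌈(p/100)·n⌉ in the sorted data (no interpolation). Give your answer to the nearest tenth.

Sorted: 9.3, 9.4, 9.6, 9.9, 10.0, 10.3, 10.4, 10.5, 10.6, 10.9.
n = 10.
Position = ⌈10/100 · 10⌉ = ⌈1⌉ = 1.
The value at rank 1 is 9.3.

9.3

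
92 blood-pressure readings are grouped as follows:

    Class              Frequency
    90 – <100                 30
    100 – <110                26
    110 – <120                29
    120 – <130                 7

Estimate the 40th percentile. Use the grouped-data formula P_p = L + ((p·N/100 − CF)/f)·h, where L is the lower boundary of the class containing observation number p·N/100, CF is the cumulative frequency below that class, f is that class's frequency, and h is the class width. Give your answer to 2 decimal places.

102.62

N = 92; target position k = 40/100 · 92 = 36.8.
Cumulative frequencies: 30, 56, 85, 92.
Observation 36.8 falls in the class 100 – <110.
L = 100, CF = 30, f = 26, h = 10.
P40 = 100 + ((36.8 − 30)/26)·10 = 100 + 2.61538 = 102.615.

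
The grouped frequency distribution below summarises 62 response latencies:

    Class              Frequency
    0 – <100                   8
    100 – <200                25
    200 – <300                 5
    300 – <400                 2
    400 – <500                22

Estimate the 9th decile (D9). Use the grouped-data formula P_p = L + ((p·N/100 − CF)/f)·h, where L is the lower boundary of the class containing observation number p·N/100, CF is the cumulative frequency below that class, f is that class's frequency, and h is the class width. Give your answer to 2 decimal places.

471.82

N = 62; target position k = 90/100 · 62 = 55.8.
Cumulative frequencies: 8, 33, 38, 40, 62.
Observation 55.8 falls in the class 400 – <500.
L = 400, CF = 40, f = 22, h = 100.
P90 = 400 + ((55.8 − 40)/22)·100 = 400 + 71.8182 = 471.818.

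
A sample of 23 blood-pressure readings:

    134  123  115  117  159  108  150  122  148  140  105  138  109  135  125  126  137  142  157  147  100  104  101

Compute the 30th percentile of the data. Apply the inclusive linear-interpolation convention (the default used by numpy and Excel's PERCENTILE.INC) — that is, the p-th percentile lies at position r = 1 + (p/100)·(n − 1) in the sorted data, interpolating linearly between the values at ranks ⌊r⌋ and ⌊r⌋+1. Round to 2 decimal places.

Sorted: 100, 101, 104, 105, 108, 109, 115, 117, 122, 123, 125, 126, 134, 135, 137, 138, 140, 142, 147, 148, 150, 157, 159.
n = 23.
r = 1 + (30/100)·(23 − 1) = 1 + 6.6 = 7.6.
Rank 7 is 115 and rank 8 is 117.
Interpolate: 115 + 0.6·(117 − 115) = 115 + 0.6·2 = 116.2.

116.20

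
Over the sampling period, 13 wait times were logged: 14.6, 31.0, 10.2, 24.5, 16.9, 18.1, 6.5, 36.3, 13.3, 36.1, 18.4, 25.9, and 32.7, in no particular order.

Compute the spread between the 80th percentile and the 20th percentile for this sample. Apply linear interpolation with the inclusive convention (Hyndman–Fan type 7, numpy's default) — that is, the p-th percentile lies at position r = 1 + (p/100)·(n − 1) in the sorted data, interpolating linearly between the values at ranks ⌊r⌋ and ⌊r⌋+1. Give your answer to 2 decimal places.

Sorted: 6.5, 10.2, 13.3, 14.6, 16.9, 18.1, 18.4, 24.5, 25.9, 31.0, 32.7, 36.1, 36.3.
n = 13.
P20: r = 3.4; ranks 3–4 are 13.3, 14.6; interpolating gives 13.82.
P80: r = 10.6; ranks 10–11 are 31.0, 32.7; interpolating gives 32.02.
Difference: 32.02 − 13.82 = 18.2.

18.20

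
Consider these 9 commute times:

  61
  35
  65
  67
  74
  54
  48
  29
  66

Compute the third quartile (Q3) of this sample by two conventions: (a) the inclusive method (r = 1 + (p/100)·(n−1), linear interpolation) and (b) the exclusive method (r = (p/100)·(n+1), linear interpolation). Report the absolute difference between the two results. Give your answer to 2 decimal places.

0.50

Sorted: 29, 35, 48, 54, 61, 65, 66, 67, 74.
n = 9.
(a) r = 7 → value at rank 7 = 66.
(b) r = 7.5; between ranks 7 (66) and 8 (67): 66.5.
|66 − 66.5| = 0.5.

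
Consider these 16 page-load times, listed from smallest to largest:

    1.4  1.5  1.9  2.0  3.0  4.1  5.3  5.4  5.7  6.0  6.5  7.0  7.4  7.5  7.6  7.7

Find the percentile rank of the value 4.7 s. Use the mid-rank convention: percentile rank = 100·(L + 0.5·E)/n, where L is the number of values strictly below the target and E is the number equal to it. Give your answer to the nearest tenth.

Count below 4.7: L = 6; count equal: E = 0; n = 16.
Percentile rank = 100·(6 + 0.5·0)/16 = 100·6/16 = 37.5.

37.5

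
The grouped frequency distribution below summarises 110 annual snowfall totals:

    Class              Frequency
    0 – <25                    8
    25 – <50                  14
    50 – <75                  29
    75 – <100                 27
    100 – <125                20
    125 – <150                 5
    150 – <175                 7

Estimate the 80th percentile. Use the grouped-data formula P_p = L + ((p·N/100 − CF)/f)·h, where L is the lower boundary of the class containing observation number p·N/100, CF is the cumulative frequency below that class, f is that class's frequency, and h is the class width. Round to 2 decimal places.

N = 110; target position k = 80/100 · 110 = 88.
Cumulative frequencies: 8, 22, 51, 78, 98, 103, 110.
Observation 88 falls in the class 100 – <125.
L = 100, CF = 78, f = 20, h = 25.
P80 = 100 + ((88 − 78)/20)·25 = 100 + 12.5 = 112.5.

112.50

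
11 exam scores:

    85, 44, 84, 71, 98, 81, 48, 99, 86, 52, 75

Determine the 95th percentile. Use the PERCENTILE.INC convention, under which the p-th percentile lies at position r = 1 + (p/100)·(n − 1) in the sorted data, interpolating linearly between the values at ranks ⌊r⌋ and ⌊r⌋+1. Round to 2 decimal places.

98.50

Sorted: 44, 48, 52, 71, 75, 81, 84, 85, 86, 98, 99.
n = 11.
r = 1 + (95/100)·(11 − 1) = 1 + 9.5 = 10.5.
Rank 10 is 98 and rank 11 is 99.
Interpolate: 98 + 0.5·(99 − 98) = 98 + 0.5·1 = 98.5.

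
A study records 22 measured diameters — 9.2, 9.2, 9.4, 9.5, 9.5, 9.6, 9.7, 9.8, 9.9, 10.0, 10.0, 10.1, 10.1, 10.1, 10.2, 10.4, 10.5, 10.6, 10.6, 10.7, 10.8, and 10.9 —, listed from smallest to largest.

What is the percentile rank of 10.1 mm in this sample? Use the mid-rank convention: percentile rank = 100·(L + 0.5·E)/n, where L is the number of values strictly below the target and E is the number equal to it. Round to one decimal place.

Count below 10.1: L = 11; count equal: E = 3; n = 22.
Percentile rank = 100·(11 + 0.5·3)/22 = 100·12.5/22 = 56.82.

56.8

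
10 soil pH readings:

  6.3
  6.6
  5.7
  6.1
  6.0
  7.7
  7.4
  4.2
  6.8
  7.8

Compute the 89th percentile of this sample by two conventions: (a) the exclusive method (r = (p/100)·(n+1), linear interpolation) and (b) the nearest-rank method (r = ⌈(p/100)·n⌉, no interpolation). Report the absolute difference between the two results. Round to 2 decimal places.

Sorted: 4.2, 5.7, 6.0, 6.1, 6.3, 6.6, 6.8, 7.4, 7.7, 7.8.
n = 10.
(a) r = 9.79; between ranks 9 (7.7) and 10 (7.8): 7.779.
(b) the nearest-rank method: rank 9 → 7.7.
|7.779 − 7.7| = 0.079.

0.08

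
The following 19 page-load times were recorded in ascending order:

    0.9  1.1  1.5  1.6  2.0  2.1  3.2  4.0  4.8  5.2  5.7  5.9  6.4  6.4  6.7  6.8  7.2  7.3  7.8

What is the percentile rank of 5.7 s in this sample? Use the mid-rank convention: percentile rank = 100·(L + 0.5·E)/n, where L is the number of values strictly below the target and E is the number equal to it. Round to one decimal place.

55.3

Count below 5.7: L = 10; count equal: E = 1; n = 19.
Percentile rank = 100·(10 + 0.5·1)/19 = 100·10.5/19 = 55.26.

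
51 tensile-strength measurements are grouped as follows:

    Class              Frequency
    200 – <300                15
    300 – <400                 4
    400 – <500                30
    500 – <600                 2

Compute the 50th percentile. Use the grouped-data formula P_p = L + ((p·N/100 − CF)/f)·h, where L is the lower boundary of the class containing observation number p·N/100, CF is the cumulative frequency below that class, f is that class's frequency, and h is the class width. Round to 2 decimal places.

421.67

N = 51; target position k = 50/100 · 51 = 25.5.
Cumulative frequencies: 15, 19, 49, 51.
Observation 25.5 falls in the class 400 – <500.
L = 400, CF = 19, f = 30, h = 100.
P50 = 400 + ((25.5 − 19)/30)·100 = 400 + 21.6667 = 421.667.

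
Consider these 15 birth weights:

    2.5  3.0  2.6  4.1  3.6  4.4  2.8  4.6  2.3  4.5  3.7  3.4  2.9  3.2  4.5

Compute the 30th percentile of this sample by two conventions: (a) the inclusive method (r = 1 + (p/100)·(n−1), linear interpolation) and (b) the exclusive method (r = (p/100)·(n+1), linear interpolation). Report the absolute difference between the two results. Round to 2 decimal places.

Sorted: 2.3, 2.5, 2.6, 2.8, 2.9, 3.0, 3.2, 3.4, 3.6, 3.7, 4.1, 4.4, 4.5, 4.5, 4.6.
n = 15.
(a) r = 5.2; between ranks 5 (2.9) and 6 (3.0): 2.92.
(b) r = 4.8; between ranks 4 (2.8) and 5 (2.9): 2.88.
|2.92 − 2.88| = 0.04.

0.04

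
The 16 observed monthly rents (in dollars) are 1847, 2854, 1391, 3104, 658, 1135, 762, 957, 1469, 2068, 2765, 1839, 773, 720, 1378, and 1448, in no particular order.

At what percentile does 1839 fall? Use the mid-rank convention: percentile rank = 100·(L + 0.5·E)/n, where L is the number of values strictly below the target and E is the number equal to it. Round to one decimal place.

Sorted: 658, 720, 762, 773, 957, 1135, 1378, 1391, 1448, 1469, 1839, 1847, 2068, 2765, 2854, 3104.
Count below 1839: L = 10; count equal: E = 1; n = 16.
Percentile rank = 100·(10 + 0.5·1)/16 = 100·10.5/16 = 65.62.

65.6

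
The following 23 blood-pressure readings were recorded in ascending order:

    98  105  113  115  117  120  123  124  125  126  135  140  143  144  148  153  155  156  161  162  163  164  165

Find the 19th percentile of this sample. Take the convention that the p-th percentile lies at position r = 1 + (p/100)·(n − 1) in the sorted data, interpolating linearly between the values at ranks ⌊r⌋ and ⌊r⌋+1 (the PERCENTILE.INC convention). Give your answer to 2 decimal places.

n = 23.
r = 1 + (19/100)·(23 − 1) = 1 + 4.18 = 5.18.
Rank 5 is 117 and rank 6 is 120.
Interpolate: 117 + 0.18·(120 − 117) = 117 + 0.18·3 = 117.54.

117.54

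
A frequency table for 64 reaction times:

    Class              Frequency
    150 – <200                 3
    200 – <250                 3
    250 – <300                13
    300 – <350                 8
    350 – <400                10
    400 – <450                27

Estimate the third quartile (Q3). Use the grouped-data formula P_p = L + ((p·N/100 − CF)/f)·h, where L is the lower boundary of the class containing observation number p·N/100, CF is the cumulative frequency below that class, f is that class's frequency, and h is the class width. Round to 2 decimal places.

N = 64; target position k = 75/100 · 64 = 48.
Cumulative frequencies: 3, 6, 19, 27, 37, 64.
Observation 48 falls in the class 400 – <450.
L = 400, CF = 37, f = 27, h = 50.
P75 = 400 + ((48 − 37)/27)·50 = 400 + 20.3704 = 420.37.

420.37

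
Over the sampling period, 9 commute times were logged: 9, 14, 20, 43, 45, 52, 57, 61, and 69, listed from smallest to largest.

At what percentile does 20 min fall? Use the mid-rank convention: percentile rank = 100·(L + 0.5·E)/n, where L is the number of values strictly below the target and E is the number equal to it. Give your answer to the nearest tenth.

27.8

Count below 20: L = 2; count equal: E = 1; n = 9.
Percentile rank = 100·(2 + 0.5·1)/9 = 100·2.5/9 = 27.78.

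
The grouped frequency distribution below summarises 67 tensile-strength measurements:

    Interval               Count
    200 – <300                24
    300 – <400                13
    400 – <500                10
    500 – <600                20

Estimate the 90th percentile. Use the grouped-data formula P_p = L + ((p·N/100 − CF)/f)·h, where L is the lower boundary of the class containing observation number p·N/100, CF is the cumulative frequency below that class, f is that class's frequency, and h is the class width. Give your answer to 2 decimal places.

566.50

N = 67; target position k = 90/100 · 67 = 60.3.
Cumulative frequencies: 24, 37, 47, 67.
Observation 60.3 falls in the class 500 – <600.
L = 500, CF = 47, f = 20, h = 100.
P90 = 500 + ((60.3 − 47)/20)·100 = 500 + 66.5 = 566.5.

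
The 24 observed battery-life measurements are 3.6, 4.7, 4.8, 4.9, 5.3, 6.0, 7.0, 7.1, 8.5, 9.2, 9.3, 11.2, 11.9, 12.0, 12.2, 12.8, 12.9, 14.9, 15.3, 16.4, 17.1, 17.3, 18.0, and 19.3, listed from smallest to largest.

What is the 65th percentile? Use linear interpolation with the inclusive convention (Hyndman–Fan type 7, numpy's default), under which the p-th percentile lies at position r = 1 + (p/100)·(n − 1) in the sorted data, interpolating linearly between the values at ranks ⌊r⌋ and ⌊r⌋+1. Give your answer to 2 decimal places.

12.77

n = 24.
r = 1 + (65/100)·(24 − 1) = 1 + 14.95 = 15.95.
Rank 15 is 12.2 and rank 16 is 12.8.
Interpolate: 12.2 + 0.95·(12.8 − 12.2) = 12.2 + 0.95·0.6 = 12.77.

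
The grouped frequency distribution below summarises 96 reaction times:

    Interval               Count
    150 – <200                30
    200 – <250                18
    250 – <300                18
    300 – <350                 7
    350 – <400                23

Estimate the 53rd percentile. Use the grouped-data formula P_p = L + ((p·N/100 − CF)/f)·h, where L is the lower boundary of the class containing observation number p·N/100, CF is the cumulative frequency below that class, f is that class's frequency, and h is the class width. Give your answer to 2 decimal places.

N = 96; target position k = 53/100 · 96 = 50.88.
Cumulative frequencies: 30, 48, 66, 73, 96.
Observation 50.88 falls in the class 250 – <300.
L = 250, CF = 48, f = 18, h = 50.
P53 = 250 + ((50.88 − 48)/18)·50 = 250 + 8 = 258.

258.00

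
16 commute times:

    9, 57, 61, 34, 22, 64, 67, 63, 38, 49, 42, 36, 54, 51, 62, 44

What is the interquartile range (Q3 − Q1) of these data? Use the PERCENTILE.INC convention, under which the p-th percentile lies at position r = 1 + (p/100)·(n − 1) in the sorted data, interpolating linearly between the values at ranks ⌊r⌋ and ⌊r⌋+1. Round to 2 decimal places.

23.75

Sorted: 9, 22, 34, 36, 38, 42, 44, 49, 51, 54, 57, 61, 62, 63, 64, 67.
n = 16.
P25: r = 4.75; ranks 4–5 are 36, 38; interpolating gives 37.5.
P75: r = 12.25; ranks 12–13 are 61, 62; interpolating gives 61.25.
Difference: 61.25 − 37.5 = 23.75.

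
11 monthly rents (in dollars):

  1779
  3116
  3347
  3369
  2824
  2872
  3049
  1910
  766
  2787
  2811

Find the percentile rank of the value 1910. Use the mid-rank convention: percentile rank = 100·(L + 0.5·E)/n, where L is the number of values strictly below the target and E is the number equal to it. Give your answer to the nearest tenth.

Sorted: 766, 1779, 1910, 2787, 2811, 2824, 2872, 3049, 3116, 3347, 3369.
Count below 1910: L = 2; count equal: E = 1; n = 11.
Percentile rank = 100·(2 + 0.5·1)/11 = 100·2.5/11 = 22.73.

22.7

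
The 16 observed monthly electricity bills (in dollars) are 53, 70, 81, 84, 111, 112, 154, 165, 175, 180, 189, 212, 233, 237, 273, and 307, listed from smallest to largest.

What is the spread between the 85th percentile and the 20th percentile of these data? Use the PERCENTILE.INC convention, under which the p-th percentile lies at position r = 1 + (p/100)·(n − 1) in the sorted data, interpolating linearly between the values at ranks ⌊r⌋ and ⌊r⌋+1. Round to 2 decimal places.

152.00

n = 16.
P20: r = 4 (integer) → 84.
P85: r = 13.75; ranks 13–14 are 233, 237; interpolating gives 236.
Difference: 236 − 84 = 152.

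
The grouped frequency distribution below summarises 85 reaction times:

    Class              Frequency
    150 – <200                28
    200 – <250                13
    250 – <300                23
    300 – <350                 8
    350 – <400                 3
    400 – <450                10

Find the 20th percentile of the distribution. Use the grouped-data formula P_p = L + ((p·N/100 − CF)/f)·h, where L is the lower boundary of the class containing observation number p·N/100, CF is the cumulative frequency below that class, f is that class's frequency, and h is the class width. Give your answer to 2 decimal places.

180.36

N = 85; target position k = 20/100 · 85 = 17.
Cumulative frequencies: 28, 41, 64, 72, 75, 85.
Observation 17 falls in the class 150 – <200.
L = 150, CF = 0, f = 28, h = 50.
P20 = 150 + ((17 − 0)/28)·50 = 150 + 30.3571 = 180.357.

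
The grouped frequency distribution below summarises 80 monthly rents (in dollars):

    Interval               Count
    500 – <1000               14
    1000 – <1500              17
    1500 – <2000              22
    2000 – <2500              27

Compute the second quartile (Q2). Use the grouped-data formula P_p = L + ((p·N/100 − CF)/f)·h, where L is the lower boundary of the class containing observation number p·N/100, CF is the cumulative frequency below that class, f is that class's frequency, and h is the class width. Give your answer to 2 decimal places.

1704.55

N = 80; target position k = 50/100 · 80 = 40.
Cumulative frequencies: 14, 31, 53, 80.
Observation 40 falls in the class 1500 – <2000.
L = 1500, CF = 31, f = 22, h = 500.
P50 = 1500 + ((40 − 31)/22)·500 = 1500 + 204.545 = 1704.55.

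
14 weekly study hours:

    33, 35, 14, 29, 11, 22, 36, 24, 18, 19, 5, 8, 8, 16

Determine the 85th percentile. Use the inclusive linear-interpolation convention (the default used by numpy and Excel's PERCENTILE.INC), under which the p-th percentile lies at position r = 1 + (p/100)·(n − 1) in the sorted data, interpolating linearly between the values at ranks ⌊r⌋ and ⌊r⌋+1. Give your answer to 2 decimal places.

33.10

Sorted: 5, 8, 8, 11, 14, 16, 18, 19, 22, 24, 29, 33, 35, 36.
n = 14.
r = 1 + (85/100)·(14 − 1) = 1 + 11.05 = 12.05.
Rank 12 is 33 and rank 13 is 35.
Interpolate: 33 + 0.05·(35 − 33) = 33 + 0.05·2 = 33.1.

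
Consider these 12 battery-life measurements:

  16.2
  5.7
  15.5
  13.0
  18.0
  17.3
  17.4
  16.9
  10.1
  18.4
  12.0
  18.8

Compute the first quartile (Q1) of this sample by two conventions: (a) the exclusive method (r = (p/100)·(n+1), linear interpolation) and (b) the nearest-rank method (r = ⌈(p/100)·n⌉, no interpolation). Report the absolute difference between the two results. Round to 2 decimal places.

Sorted: 5.7, 10.1, 12.0, 13.0, 15.5, 16.2, 16.9, 17.3, 17.4, 18.0, 18.4, 18.8.
n = 12.
(a) r = 3.25; between ranks 3 (12.0) and 4 (13.0): 12.25.
(b) the nearest-rank method: rank 3 → 12.
|12.25 − 12| = 0.25.

0.25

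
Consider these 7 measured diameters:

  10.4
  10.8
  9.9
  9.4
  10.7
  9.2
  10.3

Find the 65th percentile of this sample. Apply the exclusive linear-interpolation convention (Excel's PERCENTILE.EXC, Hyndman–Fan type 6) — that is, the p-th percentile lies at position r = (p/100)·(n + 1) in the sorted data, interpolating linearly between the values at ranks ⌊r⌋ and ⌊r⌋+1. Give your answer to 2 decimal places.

10.46

Sorted: 9.2, 9.4, 9.9, 10.3, 10.4, 10.7, 10.8.
n = 7.
r = (65/100)·(7 + 1) = 5.2.
Rank 5 is 10.4 and rank 6 is 10.7.
Interpolate: 10.4 + 0.2·(10.7 − 10.4) = 10.4 + 0.2·0.3 = 10.46.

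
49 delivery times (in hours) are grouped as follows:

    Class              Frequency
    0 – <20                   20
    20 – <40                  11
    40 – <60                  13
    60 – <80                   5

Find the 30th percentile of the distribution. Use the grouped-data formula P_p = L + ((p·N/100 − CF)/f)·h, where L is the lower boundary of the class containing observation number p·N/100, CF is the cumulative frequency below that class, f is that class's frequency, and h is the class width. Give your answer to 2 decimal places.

14.70

N = 49; target position k = 30/100 · 49 = 14.7.
Cumulative frequencies: 20, 31, 44, 49.
Observation 14.7 falls in the class 0 – <20.
L = 0, CF = 0, f = 20, h = 20.
P30 = 0 + ((14.7 − 0)/20)·20 = 0 + 14.7 = 14.7.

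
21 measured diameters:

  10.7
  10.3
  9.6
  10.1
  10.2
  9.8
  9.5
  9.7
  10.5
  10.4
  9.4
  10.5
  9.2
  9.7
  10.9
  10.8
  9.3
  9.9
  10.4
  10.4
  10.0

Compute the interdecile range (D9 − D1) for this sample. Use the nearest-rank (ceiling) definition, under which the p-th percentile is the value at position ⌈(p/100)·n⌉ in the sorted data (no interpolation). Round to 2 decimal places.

1.30

Sorted: 9.2, 9.3, 9.4, 9.5, 9.6, 9.7, 9.7, 9.8, 9.9, 10.0, 10.1, 10.2, 10.3, 10.4, 10.4, 10.4, 10.5, 10.5, 10.7, 10.8, 10.9.
n = 21.
P10: rank ⌈10/100·21⌉ = 3 → 9.4.
P90: rank ⌈90/100·21⌉ = 19 → 10.7.
Difference: 10.7 − 9.4 = 1.3.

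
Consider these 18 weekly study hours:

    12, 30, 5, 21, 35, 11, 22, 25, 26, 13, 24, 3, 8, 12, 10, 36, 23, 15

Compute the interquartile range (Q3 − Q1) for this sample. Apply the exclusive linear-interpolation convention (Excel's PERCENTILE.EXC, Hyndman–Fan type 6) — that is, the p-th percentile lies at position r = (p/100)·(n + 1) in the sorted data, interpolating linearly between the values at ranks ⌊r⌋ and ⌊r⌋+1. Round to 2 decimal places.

Sorted: 3, 5, 8, 10, 11, 12, 12, 13, 15, 21, 22, 23, 24, 25, 26, 30, 35, 36.
n = 18.
P25: r = 4.75; ranks 4–5 are 10, 11; interpolating gives 10.75.
P75: r = 14.25; ranks 14–15 are 25, 26; interpolating gives 25.25.
Difference: 25.25 − 10.75 = 14.5.

14.50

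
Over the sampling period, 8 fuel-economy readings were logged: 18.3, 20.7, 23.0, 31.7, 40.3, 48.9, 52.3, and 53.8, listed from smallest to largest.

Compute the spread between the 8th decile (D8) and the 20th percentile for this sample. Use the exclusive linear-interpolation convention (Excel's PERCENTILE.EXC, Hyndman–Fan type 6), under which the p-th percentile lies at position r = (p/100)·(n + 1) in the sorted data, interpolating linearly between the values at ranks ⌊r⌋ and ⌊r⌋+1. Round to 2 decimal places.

n = 8.
P20: r = 1.8; ranks 1–2 are 18.3, 20.7; interpolating gives 20.22.
P80: r = 7.2; ranks 7–8 are 52.3, 53.8; interpolating gives 52.6.
Difference: 52.6 − 20.22 = 32.38.

32.38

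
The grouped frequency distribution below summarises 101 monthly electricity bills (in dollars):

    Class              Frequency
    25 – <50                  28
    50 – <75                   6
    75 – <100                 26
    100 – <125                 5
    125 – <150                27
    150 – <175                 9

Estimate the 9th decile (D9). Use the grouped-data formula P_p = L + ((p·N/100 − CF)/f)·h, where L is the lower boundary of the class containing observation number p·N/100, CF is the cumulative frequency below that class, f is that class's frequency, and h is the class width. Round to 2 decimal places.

148.98

N = 101; target position k = 90/100 · 101 = 90.9.
Cumulative frequencies: 28, 34, 60, 65, 92, 101.
Observation 90.9 falls in the class 125 – <150.
L = 125, CF = 65, f = 27, h = 25.
P90 = 125 + ((90.9 − 65)/27)·25 = 125 + 23.9815 = 148.981.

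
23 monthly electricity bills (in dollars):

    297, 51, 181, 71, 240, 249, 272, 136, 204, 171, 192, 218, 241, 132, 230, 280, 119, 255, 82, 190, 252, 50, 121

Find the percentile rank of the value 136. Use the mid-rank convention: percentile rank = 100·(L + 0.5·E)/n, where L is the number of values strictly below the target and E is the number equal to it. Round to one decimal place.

Sorted: 50, 51, 71, 82, 119, 121, 132, 136, 171, 181, 190, 192, 204, 218, 230, 240, 241, 249, 252, 255, 272, 280, 297.
Count below 136: L = 7; count equal: E = 1; n = 23.
Percentile rank = 100·(7 + 0.5·1)/23 = 100·7.5/23 = 32.61.

32.6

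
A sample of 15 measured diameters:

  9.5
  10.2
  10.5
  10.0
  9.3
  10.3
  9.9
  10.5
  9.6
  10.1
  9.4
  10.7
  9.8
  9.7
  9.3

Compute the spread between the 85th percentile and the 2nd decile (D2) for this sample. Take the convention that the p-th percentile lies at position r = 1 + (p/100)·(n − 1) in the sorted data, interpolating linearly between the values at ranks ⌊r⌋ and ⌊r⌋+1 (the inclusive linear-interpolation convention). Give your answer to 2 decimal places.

1.00

Sorted: 9.3, 9.3, 9.4, 9.5, 9.6, 9.7, 9.8, 9.9, 10.0, 10.1, 10.2, 10.3, 10.5, 10.5, 10.7.
n = 15.
P20: r = 3.8; ranks 3–4 are 9.4, 9.5; interpolating gives 9.48.
P85: r = 12.9; ranks 12–13 are 10.3, 10.5; interpolating gives 10.48.
Difference: 10.48 − 9.48 = 1.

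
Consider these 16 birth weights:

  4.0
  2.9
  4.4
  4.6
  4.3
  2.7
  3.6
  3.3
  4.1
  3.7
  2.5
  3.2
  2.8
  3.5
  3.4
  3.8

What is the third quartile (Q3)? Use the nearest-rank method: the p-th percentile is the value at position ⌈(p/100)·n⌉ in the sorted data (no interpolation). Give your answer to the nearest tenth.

4.0

Sorted: 2.5, 2.7, 2.8, 2.9, 3.2, 3.3, 3.4, 3.5, 3.6, 3.7, 3.8, 4.0, 4.1, 4.3, 4.4, 4.6.
n = 16.
Position = ⌈75/100 · 16⌉ = ⌈12⌉ = 12.
The value at rank 12 is 4.0.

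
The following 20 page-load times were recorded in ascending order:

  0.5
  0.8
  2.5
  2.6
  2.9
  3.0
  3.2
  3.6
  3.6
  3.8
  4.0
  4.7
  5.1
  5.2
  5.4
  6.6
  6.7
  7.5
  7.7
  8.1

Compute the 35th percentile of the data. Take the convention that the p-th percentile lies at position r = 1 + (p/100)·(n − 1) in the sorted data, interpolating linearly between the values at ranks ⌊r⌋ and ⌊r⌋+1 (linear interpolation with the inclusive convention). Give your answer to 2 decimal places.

n = 20.
r = 1 + (35/100)·(20 − 1) = 1 + 6.65 = 7.65.
Rank 7 is 3.2 and rank 8 is 3.6.
Interpolate: 3.2 + 0.65·(3.6 − 3.2) = 3.2 + 0.65·0.4 = 3.46.

3.46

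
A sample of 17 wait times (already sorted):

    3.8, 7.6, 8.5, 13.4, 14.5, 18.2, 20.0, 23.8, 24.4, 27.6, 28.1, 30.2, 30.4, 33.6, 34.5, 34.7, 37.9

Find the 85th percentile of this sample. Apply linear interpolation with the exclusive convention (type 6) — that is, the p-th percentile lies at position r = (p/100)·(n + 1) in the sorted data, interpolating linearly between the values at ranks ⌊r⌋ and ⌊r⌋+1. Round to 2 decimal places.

n = 17.
r = (85/100)·(17 + 1) = 15.3.
Rank 15 is 34.5 and rank 16 is 34.7.
Interpolate: 34.5 + 0.3·(34.7 − 34.5) = 34.5 + 0.3·0.2 = 34.56.

34.56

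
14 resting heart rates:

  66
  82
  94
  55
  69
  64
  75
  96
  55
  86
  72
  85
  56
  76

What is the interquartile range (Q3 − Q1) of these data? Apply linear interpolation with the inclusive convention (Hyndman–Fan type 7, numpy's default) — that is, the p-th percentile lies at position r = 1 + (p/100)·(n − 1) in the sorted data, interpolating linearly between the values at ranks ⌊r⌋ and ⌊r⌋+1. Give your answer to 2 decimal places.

Sorted: 55, 55, 56, 64, 66, 69, 72, 75, 76, 82, 85, 86, 94, 96.
n = 14.
P25: r = 4.25; ranks 4–5 are 64, 66; interpolating gives 64.5.
P75: r = 10.75; ranks 10–11 are 82, 85; interpolating gives 84.25.
Difference: 84.25 − 64.5 = 19.75.

19.75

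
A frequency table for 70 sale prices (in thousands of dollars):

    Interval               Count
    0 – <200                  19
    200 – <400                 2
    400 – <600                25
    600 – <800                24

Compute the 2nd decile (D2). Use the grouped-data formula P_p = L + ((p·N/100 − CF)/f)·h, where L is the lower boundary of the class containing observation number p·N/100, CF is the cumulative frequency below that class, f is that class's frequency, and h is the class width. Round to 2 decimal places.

147.37

N = 70; target position k = 20/100 · 70 = 14.
Cumulative frequencies: 19, 21, 46, 70.
Observation 14 falls in the class 0 – <200.
L = 0, CF = 0, f = 19, h = 200.
P20 = 0 + ((14 − 0)/19)·200 = 0 + 147.368 = 147.368.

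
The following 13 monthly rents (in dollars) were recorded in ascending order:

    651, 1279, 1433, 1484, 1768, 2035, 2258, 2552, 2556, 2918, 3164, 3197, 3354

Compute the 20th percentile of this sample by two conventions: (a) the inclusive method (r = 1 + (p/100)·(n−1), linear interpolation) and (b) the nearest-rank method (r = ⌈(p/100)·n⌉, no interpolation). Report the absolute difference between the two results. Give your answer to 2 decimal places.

20.40

n = 13.
(a) r = 3.4; between ranks 3 (1433) and 4 (1484): 1453.4.
(b) the nearest-rank method: rank 3 → 1433.
|1453.4 − 1433| = 20.4.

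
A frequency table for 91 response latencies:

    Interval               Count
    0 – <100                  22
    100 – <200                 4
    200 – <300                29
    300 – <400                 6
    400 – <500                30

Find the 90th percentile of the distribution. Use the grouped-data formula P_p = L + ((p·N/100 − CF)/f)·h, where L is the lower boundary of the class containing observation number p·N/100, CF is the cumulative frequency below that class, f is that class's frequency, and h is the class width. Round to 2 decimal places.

N = 91; target position k = 90/100 · 91 = 81.9.
Cumulative frequencies: 22, 26, 55, 61, 91.
Observation 81.9 falls in the class 400 – <500.
L = 400, CF = 61, f = 30, h = 100.
P90 = 400 + ((81.9 − 61)/30)·100 = 400 + 69.6667 = 469.667.

469.67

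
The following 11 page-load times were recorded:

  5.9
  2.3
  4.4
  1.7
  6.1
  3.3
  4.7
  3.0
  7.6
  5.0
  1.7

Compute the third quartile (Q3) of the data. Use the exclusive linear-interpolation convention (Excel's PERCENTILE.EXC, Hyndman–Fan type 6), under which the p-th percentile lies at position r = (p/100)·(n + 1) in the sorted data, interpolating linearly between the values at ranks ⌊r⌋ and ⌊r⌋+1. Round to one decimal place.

5.9

Sorted: 1.7, 1.7, 2.3, 3.0, 3.3, 4.4, 4.7, 5.0, 5.9, 6.1, 7.6.
n = 11.
r = (75/100)·(11 + 1) = 9.
r is an integer, so P75 is the value at rank 9: 5.9.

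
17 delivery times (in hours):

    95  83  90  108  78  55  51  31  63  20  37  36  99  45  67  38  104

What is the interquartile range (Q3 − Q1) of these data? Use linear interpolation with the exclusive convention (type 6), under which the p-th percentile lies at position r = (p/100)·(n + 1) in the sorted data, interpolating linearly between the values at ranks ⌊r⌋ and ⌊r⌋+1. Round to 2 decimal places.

Sorted: 20, 31, 36, 37, 38, 45, 51, 55, 63, 67, 78, 83, 90, 95, 99, 104, 108.
n = 17.
P25: r = 4.5; ranks 4–5 are 37, 38; interpolating gives 37.5.
P75: r = 13.5; ranks 13–14 are 90, 95; interpolating gives 92.5.
Difference: 92.5 − 37.5 = 55.

55.00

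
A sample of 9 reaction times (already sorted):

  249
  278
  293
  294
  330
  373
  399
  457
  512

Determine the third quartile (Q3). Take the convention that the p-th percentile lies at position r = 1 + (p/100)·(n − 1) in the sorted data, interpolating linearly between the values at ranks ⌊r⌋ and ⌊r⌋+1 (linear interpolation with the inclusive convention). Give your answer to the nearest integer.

n = 9.
r = 1 + (75/100)·(9 − 1) = 1 + 6 = 7.
r is an integer, so P75 is the value at rank 7: 399.

399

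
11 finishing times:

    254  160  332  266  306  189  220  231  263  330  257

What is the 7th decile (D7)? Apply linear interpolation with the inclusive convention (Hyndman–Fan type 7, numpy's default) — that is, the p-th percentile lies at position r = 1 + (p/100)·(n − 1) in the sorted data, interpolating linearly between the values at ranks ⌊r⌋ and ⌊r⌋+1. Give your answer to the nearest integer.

Sorted: 160, 189, 220, 231, 254, 257, 263, 266, 306, 330, 332.
n = 11.
r = 1 + (70/100)·(11 − 1) = 1 + 7 = 8.
r is an integer, so P70 is the value at rank 8: 266.

266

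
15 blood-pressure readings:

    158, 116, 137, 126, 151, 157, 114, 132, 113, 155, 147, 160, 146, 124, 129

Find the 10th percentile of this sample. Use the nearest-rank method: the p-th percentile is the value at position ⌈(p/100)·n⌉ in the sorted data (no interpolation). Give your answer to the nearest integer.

Sorted: 113, 114, 116, 124, 126, 129, 132, 137, 146, 147, 151, 155, 157, 158, 160.
n = 15.
Position = ⌈10/100 · 15⌉ = ⌈1.5⌉ = 2.
The value at rank 2 is 114.

114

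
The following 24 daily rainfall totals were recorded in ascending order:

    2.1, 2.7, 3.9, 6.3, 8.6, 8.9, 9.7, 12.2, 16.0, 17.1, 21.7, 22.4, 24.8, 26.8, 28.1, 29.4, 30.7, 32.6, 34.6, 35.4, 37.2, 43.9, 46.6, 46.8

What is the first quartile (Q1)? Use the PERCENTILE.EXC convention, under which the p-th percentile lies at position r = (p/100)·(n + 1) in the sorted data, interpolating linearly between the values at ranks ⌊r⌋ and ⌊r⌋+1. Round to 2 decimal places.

n = 24.
r = (25/100)·(24 + 1) = 6.25.
Rank 6 is 8.9 and rank 7 is 9.7.
Interpolate: 8.9 + 0.25·(9.7 − 8.9) = 8.9 + 0.25·0.8 = 9.1.

9.10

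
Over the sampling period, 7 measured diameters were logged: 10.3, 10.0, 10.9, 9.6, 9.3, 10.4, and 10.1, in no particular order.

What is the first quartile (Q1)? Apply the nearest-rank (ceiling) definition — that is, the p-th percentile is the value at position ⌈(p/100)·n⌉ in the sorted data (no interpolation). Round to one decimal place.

Sorted: 9.3, 9.6, 10.0, 10.1, 10.3, 10.4, 10.9.
n = 7.
Position = ⌈25/100 · 7⌉ = ⌈1.75⌉ = 2.
The value at rank 2 is 9.6.

9.6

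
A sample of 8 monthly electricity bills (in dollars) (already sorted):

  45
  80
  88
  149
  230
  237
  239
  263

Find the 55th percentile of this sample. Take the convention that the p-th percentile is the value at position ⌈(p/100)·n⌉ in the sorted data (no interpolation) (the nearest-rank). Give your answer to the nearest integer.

n = 8.
Position = ⌈55/100 · 8⌉ = ⌈4.4⌉ = 5.
The value at rank 5 is 230.

230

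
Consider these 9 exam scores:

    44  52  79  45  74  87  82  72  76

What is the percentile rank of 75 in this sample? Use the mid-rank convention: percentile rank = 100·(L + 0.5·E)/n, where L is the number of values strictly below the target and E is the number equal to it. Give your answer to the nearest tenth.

55.6

Sorted: 44, 45, 52, 72, 74, 76, 79, 82, 87.
Count below 75: L = 5; count equal: E = 0; n = 9.
Percentile rank = 100·(5 + 0.5·0)/9 = 100·5/9 = 55.56.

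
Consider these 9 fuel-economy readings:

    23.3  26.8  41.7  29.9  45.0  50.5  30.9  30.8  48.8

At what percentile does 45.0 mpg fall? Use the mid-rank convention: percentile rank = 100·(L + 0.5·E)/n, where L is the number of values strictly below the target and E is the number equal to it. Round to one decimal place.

Sorted: 23.3, 26.8, 29.9, 30.8, 30.9, 41.7, 45.0, 48.8, 50.5.
Count below 45.0: L = 6; count equal: E = 1; n = 9.
Percentile rank = 100·(6 + 0.5·1)/9 = 100·6.5/9 = 72.22.

72.2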